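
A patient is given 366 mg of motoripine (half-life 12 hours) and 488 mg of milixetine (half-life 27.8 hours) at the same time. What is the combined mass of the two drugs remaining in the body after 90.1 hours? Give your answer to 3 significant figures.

53.6 mg

motoripine: 366 × (1/2)^(90.1/12) = 366 × (1/2)^7.5083 ≈ 2.0102 mg.
milixetine: 488 × (1/2)^(90.1/27.8) = 488 × (1/2)^3.241 ≈ 51.615 mg.
Total = 2.0102 + 51.615 ≈ 53.626 mg.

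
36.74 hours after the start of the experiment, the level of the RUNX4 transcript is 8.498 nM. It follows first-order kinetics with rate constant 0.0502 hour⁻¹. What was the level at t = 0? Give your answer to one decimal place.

t½ = ln 2 / k = 0.69315 / 0.0502 ≈ 13.808 hours.
Number of half-lives elapsed: n = 36.74/13.808 ≈ 2.6608.
A₀ = A × 2^n = 8.498 × 2^2.6608 = 8.498 × 6.324 ≈ 53.741 nM.

53.7 nM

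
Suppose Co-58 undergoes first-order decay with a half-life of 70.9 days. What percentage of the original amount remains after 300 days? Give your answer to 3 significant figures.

n = 300/70.9 ≈ 4.2313 half-lives.
Fraction remaining = (1/2)^4.2313 ≈ 0.053241, i.e. 5.3241%.

5.32%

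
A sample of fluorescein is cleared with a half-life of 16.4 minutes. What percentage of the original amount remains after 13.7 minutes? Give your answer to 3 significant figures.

n = 13.7/16.4 ≈ 0.83537 half-lives.
Fraction remaining = (1/2)^0.83537 ≈ 0.56044, i.e. 56.044%.

56.0%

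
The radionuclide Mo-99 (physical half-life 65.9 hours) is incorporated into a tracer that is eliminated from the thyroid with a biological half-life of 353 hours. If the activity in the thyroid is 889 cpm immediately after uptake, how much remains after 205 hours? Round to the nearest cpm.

1/t_eff = 1/t_phys + 1/t_biol = 1/65.9 + 1/353 = 0.018007 per hour.
t_eff = 65.9 × 353 / (65.9 + 353) ≈ 55.533 hours.
Remaining = 889 × (1/2)^(205/55.533) = 889 × (1/2)^3.6915 ≈ 68.809 cpm.

69 cpm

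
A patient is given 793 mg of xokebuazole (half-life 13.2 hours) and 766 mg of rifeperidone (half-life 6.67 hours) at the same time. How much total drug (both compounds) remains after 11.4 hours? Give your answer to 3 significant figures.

670 mg

xokebuazole: 793 × (1/2)^(11.4/13.2) = 793 × (1/2)^0.86364 ≈ 435.81 mg.
rifeperidone: 766 × (1/2)^(11.4/6.67) = 766 × (1/2)^1.7091 ≈ 234.27 mg.
Total = 435.81 + 234.27 ≈ 670.08 mg.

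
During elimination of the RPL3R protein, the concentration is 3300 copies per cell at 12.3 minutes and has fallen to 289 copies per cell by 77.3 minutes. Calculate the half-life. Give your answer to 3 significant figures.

18.5 minutes

Over Δt = 77.3 − 12.3 = 65 minutes, the level fell by a factor of 3300/289 ≈ 11.419.
n = log₂(11.419) ≈ 3.5133 half-lives, so t½ = 65/3.5133 ≈ 18.501 minutes.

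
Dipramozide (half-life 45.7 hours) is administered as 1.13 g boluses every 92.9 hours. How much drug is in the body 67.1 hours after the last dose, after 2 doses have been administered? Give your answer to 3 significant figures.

The 2 doses were given 160, 67.1 hours ago.
Total = 1.13·(1/2)^(160/45.7) + 1.13·(1/2)^(67.1/45.7)
      = 0.099803 + 0.4084 ≈ 0.5082 g.

0.508 g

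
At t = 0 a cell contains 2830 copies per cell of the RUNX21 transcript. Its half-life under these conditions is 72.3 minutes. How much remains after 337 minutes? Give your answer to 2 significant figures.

110 copies per cell

Number of half-lives: n = 337/72.3 ≈ 4.6611.
Remaining = 2830 × (1/2)^4.6611 = 2830 × 0.039524 ≈ 111.85 copies per cell.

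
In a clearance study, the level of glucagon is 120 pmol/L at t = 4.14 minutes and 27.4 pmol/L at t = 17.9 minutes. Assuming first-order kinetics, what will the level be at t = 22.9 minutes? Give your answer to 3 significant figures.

16.0 pmol/L

Over Δt = 17.9 − 4.14 = 13.76 minutes, the level fell by a factor of 120/27.4 ≈ 4.3796.
n = log₂(4.3796) ≈ 2.1308 half-lives, so t½ = 13.76/2.1308 ≈ 6.4577 minutes.
From t = 17.9 to t = 22.9: 27.4 × (1/2)^((22.9−17.9)/6.4577) ≈ 16.02 pmol/L.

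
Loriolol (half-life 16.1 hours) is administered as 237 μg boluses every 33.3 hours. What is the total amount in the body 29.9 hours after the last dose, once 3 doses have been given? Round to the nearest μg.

85 μg

The 3 doses were given 96.5, 63.2, 29.9 hours ago.
Total = 237·(1/2)^(96.5/16.1) + 237·(1/2)^(63.2/16.1) + 237·(1/2)^(29.9/16.1)
      = 3.7191 + 15.598 + 65.417 ≈ 84.734 μg.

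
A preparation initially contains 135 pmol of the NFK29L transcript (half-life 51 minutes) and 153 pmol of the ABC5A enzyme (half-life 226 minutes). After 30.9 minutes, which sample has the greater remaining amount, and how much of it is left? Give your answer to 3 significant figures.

NFK29L transcript: 135 × (1/2)^0.60588 ≈ 88.704 pmol.
ABC5A enzyme: 153 × (1/2)^0.13673 ≈ 139.17 pmol.
ABC5A enzyme has more remaining, at ≈ 139.17 pmol.

ABC5A enzyme, 139 pmol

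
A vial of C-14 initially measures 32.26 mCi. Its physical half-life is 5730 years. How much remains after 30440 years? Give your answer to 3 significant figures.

Number of half-lives: n = 30440/5730 ≈ 5.3124.
Remaining = 32.26 × (1/2)^5.3124 = 32.26 × 0.025166 ≈ 0.81185 mCi.

0.812 mCi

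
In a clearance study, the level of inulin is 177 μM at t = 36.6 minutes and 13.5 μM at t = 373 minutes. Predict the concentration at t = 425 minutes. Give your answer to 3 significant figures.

Over Δt = 373 − 36.6 = 336.4 minutes, the level fell by a factor of 177/13.5 ≈ 13.111.
n = log₂(13.111) ≈ 3.7127 half-lives, so t½ = 336.4/3.7127 ≈ 90.607 minutes.
From t = 373 to t = 425: 13.5 × (1/2)^((425−373)/90.607) ≈ 9.0693 μM.

9.07 μM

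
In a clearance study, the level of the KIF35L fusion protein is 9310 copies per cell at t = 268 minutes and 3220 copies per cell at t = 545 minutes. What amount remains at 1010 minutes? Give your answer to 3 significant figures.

Over Δt = 545 − 268 = 277 minutes, the level fell by a factor of 9310/3220 ≈ 2.8913.
n = log₂(2.8913) ≈ 1.5317 half-lives, so t½ = 277/1.5317 ≈ 180.84 minutes.
From t = 545 to t = 1010: 3220 × (1/2)^((1010−545)/180.84) ≈ 541.77 copies per cell.

542 copies per cell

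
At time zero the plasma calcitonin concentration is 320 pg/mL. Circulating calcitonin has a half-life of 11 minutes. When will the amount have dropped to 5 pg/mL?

66 minutes

5/320 = 1/64, so 6 half-lives have elapsed.
t = 6 × 11 = 66 minutes.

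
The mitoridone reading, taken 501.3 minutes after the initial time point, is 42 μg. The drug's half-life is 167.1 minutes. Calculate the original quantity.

336 μg

Number of half-lives elapsed: n = 501.3/167.1 ≈ 3.
A₀ = A × 2^n = 42 × 2^3 = 42 × 8 ≈ 336 μg.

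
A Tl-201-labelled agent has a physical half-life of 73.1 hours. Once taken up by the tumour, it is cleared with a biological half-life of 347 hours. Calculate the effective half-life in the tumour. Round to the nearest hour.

1/t_eff = 1/t_phys + 1/t_biol = 1/73.1 + 1/347 = 0.016562 per hour.
t_eff = 73.1 × 347 / (73.1 + 347) ≈ 60.38 hours.

60 hours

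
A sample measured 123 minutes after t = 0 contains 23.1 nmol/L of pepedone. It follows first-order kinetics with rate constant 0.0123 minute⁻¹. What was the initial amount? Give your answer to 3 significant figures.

105 nmol/L

t½ = ln 2 / λ = 0.69315 / 0.0123 ≈ 56.353 minutes.
Number of half-lives elapsed: n = 123/56.353 ≈ 2.1827.
A₀ = A × 2^n = 23.1 × 2^2.1827 = 23.1 × 4.5399 ≈ 104.87 nmol/L.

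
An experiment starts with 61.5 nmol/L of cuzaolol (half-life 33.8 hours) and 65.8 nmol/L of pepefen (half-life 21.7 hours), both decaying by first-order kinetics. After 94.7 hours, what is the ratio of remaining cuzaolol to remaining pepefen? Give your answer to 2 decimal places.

cuzaolol: 61.5 × (1/2)^(94.7/33.8) = 61.5 × (1/2)^2.8018 ≈ 8.8198 nmol/L.
pepefen: 65.8 × (1/2)^(94.7/21.7) = 65.8 × (1/2)^4.3641 ≈ 3.1953 nmol/L.
Ratio ≈ 8.8198 / 3.1953 ≈ 2.7602.

2.76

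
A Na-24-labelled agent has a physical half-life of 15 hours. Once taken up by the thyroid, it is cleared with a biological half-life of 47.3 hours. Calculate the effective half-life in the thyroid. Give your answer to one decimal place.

1/t_eff = 1/t_phys + 1/t_biol = 1/15 + 1/47.3 = 0.087808 per hour.
t_eff = 15 × 47.3 / (15 + 47.3) ≈ 11.388 hours.

11.4 hours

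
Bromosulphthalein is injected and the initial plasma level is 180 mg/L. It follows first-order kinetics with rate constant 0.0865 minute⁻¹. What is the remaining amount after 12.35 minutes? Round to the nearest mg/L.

t½ = ln 2 / k = 0.69315 / 0.0865 ≈ 8.0133 minutes.
Number of half-lives: n = 12.35/8.0133 ≈ 1.5412.
Remaining = 180 × (1/2)^1.5412 = 180 × 0.3436 ≈ 61.848 mg/L.

62 mg/L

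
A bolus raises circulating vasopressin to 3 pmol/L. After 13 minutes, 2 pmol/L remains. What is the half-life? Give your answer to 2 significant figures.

22 minutes

A/A₀ = 2/3 ≈ 0.66667.
n = log₂(1.5) ≈ 0.58496 half-lives elapsed in 13 minutes.
t½ = 13/0.58496 ≈ 22.224 minutes.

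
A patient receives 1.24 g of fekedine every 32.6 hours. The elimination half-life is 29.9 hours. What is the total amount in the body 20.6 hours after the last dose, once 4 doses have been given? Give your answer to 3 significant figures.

1.38 g

The 4 doses were given 118.4, 85.8, 53.2, 20.6 hours ago.
Total = 1.24·(1/2)^(118.4/29.9) + 1.24·(1/2)^(85.8/29.9) + 1.24·(1/2)^(53.2/29.9) + 1.24·(1/2)^(20.6/29.9)
      = 0.079686 + 0.16967 + 0.36125 + 0.76917 ≈ 1.3798 g.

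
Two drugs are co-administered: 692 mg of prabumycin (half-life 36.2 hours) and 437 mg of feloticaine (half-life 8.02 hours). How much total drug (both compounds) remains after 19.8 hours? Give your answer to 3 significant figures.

553 mg

prabumycin: 692 × (1/2)^(19.8/36.2) = 692 × (1/2)^0.54696 ≈ 473.65 mg.
feloticaine: 437 × (1/2)^(19.8/8.02) = 437 × (1/2)^2.4688 ≈ 78.939 mg.
Total = 473.65 + 78.939 ≈ 552.59 mg.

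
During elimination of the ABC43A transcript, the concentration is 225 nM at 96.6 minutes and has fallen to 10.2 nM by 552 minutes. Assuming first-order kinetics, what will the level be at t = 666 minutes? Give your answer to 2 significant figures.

Over Δt = 552 − 96.6 = 455.4 minutes, the level fell by a factor of 225/10.2 ≈ 22.059.
n = log₂(22.059) ≈ 4.4633 half-lives, so t½ = 455.4/4.4633 ≈ 102.03 minutes.
From t = 552 to t = 666: 10.2 × (1/2)^((666−552)/102.03) ≈ 4.7018 nM.

4.7 nM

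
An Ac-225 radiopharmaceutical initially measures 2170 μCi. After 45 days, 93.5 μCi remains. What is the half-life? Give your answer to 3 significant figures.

9.92 days

A/A₀ = 93.5/2170 ≈ 0.043088.
n = log₂(23.209) ≈ 4.5366 half-lives elapsed in 45 days.
t½ = 45/4.5366 ≈ 9.9194 days.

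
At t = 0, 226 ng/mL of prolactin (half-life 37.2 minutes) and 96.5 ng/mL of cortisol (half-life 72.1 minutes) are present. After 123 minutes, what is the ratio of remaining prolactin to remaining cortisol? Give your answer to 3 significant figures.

prolactin: 226 × (1/2)^(123/37.2) = 226 × (1/2)^3.3065 ≈ 22.844 ng/mL.
cortisol: 96.5 × (1/2)^(123/72.1) = 96.5 × (1/2)^1.706 ≈ 29.579 ng/mL.
Ratio ≈ 22.844 / 29.579 ≈ 0.7723.

0.772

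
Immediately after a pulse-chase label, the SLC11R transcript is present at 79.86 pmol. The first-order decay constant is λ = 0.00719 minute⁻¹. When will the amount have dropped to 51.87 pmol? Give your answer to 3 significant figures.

60.0 minutes

t½ = ln 2 / λ = 0.69315 / 0.00719 ≈ 96.404 minutes.
Fraction remaining = 51.87/79.86 ≈ 0.64951.
n = log₂(79.86/51.87) = ln(1.5396)/ln 2 ≈ 0.62257 half-lives.
t = n × t½ = 0.62257 × 96.404 ≈ 60.019 minutes.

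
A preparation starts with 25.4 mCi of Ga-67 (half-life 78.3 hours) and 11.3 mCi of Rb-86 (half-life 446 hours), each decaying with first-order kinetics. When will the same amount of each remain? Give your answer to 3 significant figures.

Set 25.4·(1/2)^(t/78.3) = 11.3·(1/2)^(t/446).
Taking log₂: log₂(25.4/11.3) = t·(1/78.3 − 1/446).
log₂(2.2478) = 1.1685; 1/78.3 − 1/446 = 0.010529.
t = 1.1685 / 0.010529 ≈ 110.98 hours.

111 hours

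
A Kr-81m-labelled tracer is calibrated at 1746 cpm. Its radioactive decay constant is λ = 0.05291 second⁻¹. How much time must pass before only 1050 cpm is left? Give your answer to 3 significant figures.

9.61 seconds

t½ = ln 2 / λ = 0.69315 / 0.05291 ≈ 13.1 seconds.
Fraction remaining = 1050/1746 ≈ 0.60137.
n = log₂(1746/1050) = ln(1.6629)/ln 2 ≈ 0.73366 half-lives.
t = n × t½ = 0.73366 × 13.1 ≈ 9.6114 seconds.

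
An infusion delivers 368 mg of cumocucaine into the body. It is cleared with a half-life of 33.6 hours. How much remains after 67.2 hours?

Elapsed time is 2 half-lives (67.2/33.6).
Each half-life halves the amount: 368 × (1/2)^2 = 368/4 = 92 mg.

92 mg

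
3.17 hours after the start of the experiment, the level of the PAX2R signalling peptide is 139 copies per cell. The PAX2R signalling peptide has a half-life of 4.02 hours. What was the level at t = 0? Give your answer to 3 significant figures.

Number of half-lives elapsed: n = 3.17/4.02 ≈ 0.78856.
A₀ = A × 2^n = 139 × 2^0.78856 = 139 × 1.7273 ≈ 240.1 copies per cell.

240 copies per cell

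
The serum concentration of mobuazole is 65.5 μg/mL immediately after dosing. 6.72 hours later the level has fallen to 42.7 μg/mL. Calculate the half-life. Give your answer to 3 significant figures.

10.9 hours

A/A₀ = 42.7/65.5 ≈ 0.65191.
n = log₂(1.534) ≈ 0.61726 half-lives elapsed in 6.72 hours.
t½ = 6.72/0.61726 ≈ 10.887 hours.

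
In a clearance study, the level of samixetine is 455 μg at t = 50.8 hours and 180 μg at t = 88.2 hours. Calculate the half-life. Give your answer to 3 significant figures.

Over Δt = 88.2 − 50.8 = 37.4 hours, the level fell by a factor of 455/180 ≈ 2.5278.
n = log₂(2.5278) ≈ 1.3379 half-lives, so t½ = 37.4/1.3379 ≈ 27.955 hours.

28.0 hours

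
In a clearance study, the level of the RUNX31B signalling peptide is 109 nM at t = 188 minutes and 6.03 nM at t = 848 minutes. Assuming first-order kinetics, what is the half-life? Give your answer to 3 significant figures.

158 minutes

Over Δt = 848 − 188 = 660 minutes, the level fell by a factor of 109/6.03 ≈ 18.076.
n = log₂(18.076) ≈ 4.176 half-lives, so t½ = 660/4.176 ≈ 158.04 minutes.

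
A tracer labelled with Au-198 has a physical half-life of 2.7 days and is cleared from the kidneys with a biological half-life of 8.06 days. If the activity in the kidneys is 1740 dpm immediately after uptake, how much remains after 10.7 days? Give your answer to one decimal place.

1/t_eff = 1/t_phys + 1/t_biol = 1/2.7 + 1/8.06 = 0.49444 per day.
t_eff = 2.7 × 8.06 / (2.7 + 8.06) ≈ 2.0225 days.
Remaining = 1740 × (1/2)^(10.7/2.0225) = 1740 × (1/2)^5.2905 ≈ 44.458 dpm.

44.5 dpm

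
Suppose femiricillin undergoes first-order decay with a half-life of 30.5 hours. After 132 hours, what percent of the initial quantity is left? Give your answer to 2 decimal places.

4.98%

n = 132/30.5 ≈ 4.3279 half-lives.
Fraction remaining = (1/2)^4.3279 ≈ 0.049795, i.e. 4.9795%.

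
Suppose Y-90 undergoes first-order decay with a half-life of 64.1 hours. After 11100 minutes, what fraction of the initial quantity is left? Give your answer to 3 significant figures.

0.135

11100 minutes = 185 hours.
n = 185/64.1 ≈ 2.8861 half-lives.
Fraction remaining = (1/2)^2.8861 ≈ 0.13527.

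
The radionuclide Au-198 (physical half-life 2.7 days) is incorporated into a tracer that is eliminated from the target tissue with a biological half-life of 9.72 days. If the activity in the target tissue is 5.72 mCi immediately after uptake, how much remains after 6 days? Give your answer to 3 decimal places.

0.799 mCi

1/t_eff = 1/t_phys + 1/t_biol = 1/2.7 + 1/9.72 = 0.47325 per day.
t_eff = 2.7 × 9.72 / (2.7 + 9.72) ≈ 2.113 days.
Remaining = 5.72 × (1/2)^(6/2.113) = 5.72 × (1/2)^2.8395 ≈ 0.79913 mCi.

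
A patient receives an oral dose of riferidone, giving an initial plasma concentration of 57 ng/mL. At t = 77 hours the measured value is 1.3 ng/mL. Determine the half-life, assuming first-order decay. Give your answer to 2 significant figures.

14 hours

A/A₀ = 1.3/57 ≈ 0.022807.
n = log₂(43.846) ≈ 5.4544 half-lives elapsed in 77 hours.
t½ = 77/5.4544 ≈ 14.117 hours.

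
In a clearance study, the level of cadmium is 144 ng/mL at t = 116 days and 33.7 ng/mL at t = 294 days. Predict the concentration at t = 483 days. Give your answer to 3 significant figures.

Over Δt = 294 − 116 = 178 days, the level fell by a factor of 144/33.7 ≈ 4.273.
n = log₂(4.273) ≈ 2.0952 half-lives, so t½ = 178/2.0952 ≈ 84.954 days.
From t = 294 to t = 483: 33.7 × (1/2)^((483−294)/84.954) ≈ 7.2097 ng/mL.

7.21 ng/mL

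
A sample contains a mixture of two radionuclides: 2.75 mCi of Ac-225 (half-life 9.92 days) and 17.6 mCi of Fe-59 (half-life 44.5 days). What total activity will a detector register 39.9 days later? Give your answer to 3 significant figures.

9.62 mCi

Ac-225: 2.75 × (1/2)^(39.9/9.92) = 2.75 × (1/2)^4.0222 ≈ 0.16925 mCi.
Fe-59: 17.6 × (1/2)^(39.9/44.5) = 17.6 × (1/2)^0.89663 ≈ 9.4537 mCi.
Total = 0.16925 + 9.4537 ≈ 9.6229 mCi.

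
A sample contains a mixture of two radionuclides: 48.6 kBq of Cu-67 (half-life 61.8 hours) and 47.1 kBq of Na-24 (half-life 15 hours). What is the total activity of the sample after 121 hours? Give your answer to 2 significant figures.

13 kBq

Cu-67: 48.6 × (1/2)^(121/61.8) = 48.6 × (1/2)^1.9579 ≈ 12.51 kBq.
Na-24: 47.1 × (1/2)^(121/15) = 47.1 × (1/2)^8.0667 ≈ 0.17568 kBq.
Total = 12.51 + 0.17568 ≈ 12.685 kBq.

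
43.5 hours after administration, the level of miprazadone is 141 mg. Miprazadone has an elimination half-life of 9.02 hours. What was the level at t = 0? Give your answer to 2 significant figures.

Number of half-lives elapsed: n = 43.5/9.02 ≈ 4.8226.
A₀ = A × 2^n = 141 × 2^4.8226 = 141 × 28.298 ≈ 3990 mg.

4000 mg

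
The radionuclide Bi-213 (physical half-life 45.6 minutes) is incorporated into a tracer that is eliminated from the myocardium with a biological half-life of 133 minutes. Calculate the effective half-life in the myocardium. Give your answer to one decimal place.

1/t_eff = 1/t_phys + 1/t_biol = 1/45.6 + 1/133 = 0.029449 per minute.
t_eff = 45.6 × 133 / (45.6 + 133) ≈ 33.957 minutes.

34.0 minutes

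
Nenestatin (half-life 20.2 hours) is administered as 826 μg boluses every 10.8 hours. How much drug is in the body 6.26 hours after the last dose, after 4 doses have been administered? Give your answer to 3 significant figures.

The 4 doses were given 38.66, 27.86, 17.06, 6.26 hours ago.
Total = 826·(1/2)^(38.66/20.2) + 826·(1/2)^(27.86/20.2) + 826·(1/2)^(17.06/20.2) + 826·(1/2)^(6.26/20.2)
      = 219.2 + 317.54 + 459.99 + 666.33 ≈ 1663.1 μg.

1660 μg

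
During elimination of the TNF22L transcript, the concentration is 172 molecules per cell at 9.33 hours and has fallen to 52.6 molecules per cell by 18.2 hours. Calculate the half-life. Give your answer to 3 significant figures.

5.19 hours

Over Δt = 18.2 − 9.33 = 8.87 hours, the level fell by a factor of 172/52.6 ≈ 3.27.
n = log₂(3.27) ≈ 1.7093 half-lives, so t½ = 8.87/1.7093 ≈ 5.1893 hours.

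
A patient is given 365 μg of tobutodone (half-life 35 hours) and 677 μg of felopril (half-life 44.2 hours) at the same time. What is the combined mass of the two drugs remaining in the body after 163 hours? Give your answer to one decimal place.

67.0 μg

tobutodone: 365 × (1/2)^(163/35) = 365 × (1/2)^4.6571 ≈ 14.466 μg.
felopril: 677 × (1/2)^(163/44.2) = 677 × (1/2)^3.6878 ≈ 52.536 μg.
Total = 14.466 + 52.536 ≈ 67.002 μg.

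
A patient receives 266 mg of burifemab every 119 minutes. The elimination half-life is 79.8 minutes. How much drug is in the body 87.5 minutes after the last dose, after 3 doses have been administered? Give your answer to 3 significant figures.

184 mg

The 3 doses were given 325.5, 206.5, 87.5 minutes ago.
Total = 266·(1/2)^(325.5/79.8) + 266·(1/2)^(206.5/79.8) + 266·(1/2)^(87.5/79.8)
      = 15.74 + 44.249 + 124.4 ≈ 184.38 mg.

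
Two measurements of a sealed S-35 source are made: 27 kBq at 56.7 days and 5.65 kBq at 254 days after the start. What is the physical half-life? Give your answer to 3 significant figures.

87.4 days

Over Δt = 254 − 56.7 = 197.3 days, the level fell by a factor of 27/5.65 ≈ 4.7788.
n = log₂(4.7788) ≈ 2.2566 half-lives, so t½ = 197.3/2.2566 ≈ 87.431 days.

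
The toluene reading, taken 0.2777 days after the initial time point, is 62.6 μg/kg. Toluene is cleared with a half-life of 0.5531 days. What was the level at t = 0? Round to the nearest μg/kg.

Number of half-lives elapsed: n = 0.2777/0.5531 ≈ 0.50208.
A₀ = A × 2^n = 62.6 × 2^0.50208 = 62.6 × 1.4163 ≈ 88.657 μg/kg.

89 μg/kg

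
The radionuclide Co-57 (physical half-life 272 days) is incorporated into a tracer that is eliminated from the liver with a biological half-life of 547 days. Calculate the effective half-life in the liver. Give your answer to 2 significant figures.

1/t_eff = 1/t_phys + 1/t_biol = 1/272 + 1/547 = 0.0055046 per day.
t_eff = 272 × 547 / (272 + 547) ≈ 181.67 days.

180 days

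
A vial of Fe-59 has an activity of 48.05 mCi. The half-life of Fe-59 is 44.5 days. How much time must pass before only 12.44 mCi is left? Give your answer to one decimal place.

Fraction remaining = 12.44/48.05 ≈ 0.2589.
n = log₂(48.05/12.44) = ln(3.8625)/ln 2 ≈ 1.9495 half-lives.
t = n × t½ = 1.9495 × 44.5 ≈ 86.755 days.

86.8 days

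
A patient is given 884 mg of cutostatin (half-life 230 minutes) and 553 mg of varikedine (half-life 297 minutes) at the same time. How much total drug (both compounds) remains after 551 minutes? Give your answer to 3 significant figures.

321 mg

cutostatin: 884 × (1/2)^(551/230) = 884 × (1/2)^2.3957 ≈ 167.99 mg.
varikedine: 553 × (1/2)^(551/297) = 553 × (1/2)^1.8552 ≈ 152.84 mg.
Total = 167.99 + 152.84 ≈ 320.84 mg.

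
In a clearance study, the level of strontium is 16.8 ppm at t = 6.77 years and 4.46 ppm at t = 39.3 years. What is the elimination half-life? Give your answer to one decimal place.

Over Δt = 39.3 − 6.77 = 32.53 years, the level fell by a factor of 16.8/4.46 ≈ 3.7668.
n = log₂(3.7668) ≈ 1.9133 half-lives, so t½ = 32.53/1.9133 ≈ 17.002 years.

17.0 years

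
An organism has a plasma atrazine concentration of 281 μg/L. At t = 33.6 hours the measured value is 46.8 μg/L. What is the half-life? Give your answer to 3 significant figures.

A/A₀ = 46.8/281 ≈ 0.16655.
n = log₂(6.0043) ≈ 2.586 half-lives elapsed in 33.6 hours.
t½ = 33.6/2.586 ≈ 12.993 hours.

13.0 hours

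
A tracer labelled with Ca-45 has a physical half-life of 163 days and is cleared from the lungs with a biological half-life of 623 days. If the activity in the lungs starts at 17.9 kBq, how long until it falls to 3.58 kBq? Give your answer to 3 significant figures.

1/t_eff = 1/t_phys + 1/t_biol = 1/163 + 1/623 = 0.0077401 per day.
t_eff = 163 × 623 / (163 + 623) ≈ 129.2 days.
n = log₂(17.9/3.58) ≈ 2.3219; t = 2.3219 × 129.2 ≈ 299.99 days.

300 days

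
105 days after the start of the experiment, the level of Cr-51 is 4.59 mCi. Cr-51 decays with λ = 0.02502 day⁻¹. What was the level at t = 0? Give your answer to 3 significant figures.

t½ = ln 2 / λ = 0.69315 / 0.02502 ≈ 27.704 days.
Number of half-lives elapsed: n = 105/27.704 ≈ 3.7901.
A₀ = A × 2^n = 4.59 × 2^3.7901 = 4.59 × 13.834 ≈ 63.496 mCi.

63.5 mCi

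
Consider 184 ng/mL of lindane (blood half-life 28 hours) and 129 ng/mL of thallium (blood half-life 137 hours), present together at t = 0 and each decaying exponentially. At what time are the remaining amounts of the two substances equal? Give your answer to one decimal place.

18.0 hours

Set 184·(1/2)^(t/28) = 129·(1/2)^(t/137).
Taking log₂: log₂(184/129) = t·(1/28 − 1/137).
log₂(1.4264) = 0.51233; 1/28 − 1/137 = 0.028415.
t = 0.51233 / 0.028415 ≈ 18.03 hours.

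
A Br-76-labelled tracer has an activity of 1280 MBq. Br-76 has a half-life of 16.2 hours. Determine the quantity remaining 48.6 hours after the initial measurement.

Elapsed time is 3 half-lives (48.6/16.2).
Each half-life halves the amount: 1280 × (1/2)^3 = 1280/8 = 160 MBq.

160 MBq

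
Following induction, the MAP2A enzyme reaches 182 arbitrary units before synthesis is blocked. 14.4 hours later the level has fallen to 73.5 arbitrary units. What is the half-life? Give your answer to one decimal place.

11.0 hours

A/A₀ = 73.5/182 ≈ 0.40385.
n = log₂(2.4762) ≈ 1.3081 half-lives elapsed in 14.4 hours.
t½ = 14.4/1.3081 ≈ 11.008 hours.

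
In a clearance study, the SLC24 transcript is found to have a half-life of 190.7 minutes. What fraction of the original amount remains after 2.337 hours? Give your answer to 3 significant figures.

2.337 hours = 140.22 minutes.
n = 140.22/190.7 ≈ 0.73529 half-lives.
Fraction remaining = (1/2)^0.73529 ≈ 0.6007.

0.601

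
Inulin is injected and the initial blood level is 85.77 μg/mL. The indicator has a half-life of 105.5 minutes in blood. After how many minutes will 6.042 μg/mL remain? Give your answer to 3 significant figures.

Fraction remaining = 6.042/85.77 ≈ 0.070444.
n = log₂(85.77/6.042) = ln(14.196)/ln 2 ≈ 3.8274 half-lives.
t = n × t½ = 3.8274 × 105.5 ≈ 403.79 minutes.

404 minutes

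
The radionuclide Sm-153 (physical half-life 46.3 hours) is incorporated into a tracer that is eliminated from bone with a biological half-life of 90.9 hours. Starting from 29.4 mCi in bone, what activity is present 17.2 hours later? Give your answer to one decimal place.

19.9 mCi

1/t_eff = 1/t_phys + 1/t_biol = 1/46.3 + 1/90.9 = 0.032599 per hour.
t_eff = 46.3 × 90.9 / (46.3 + 90.9) ≈ 30.675 hours.
Remaining = 29.4 × (1/2)^(17.2/30.675) = 29.4 × (1/2)^0.56071 ≈ 19.932 mCi.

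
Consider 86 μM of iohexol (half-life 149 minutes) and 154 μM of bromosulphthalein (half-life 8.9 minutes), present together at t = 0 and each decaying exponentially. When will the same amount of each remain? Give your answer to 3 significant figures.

7.96 minutes

Set 86·(1/2)^(t/149) = 154·(1/2)^(t/8.9).
Taking log₂: log₂(86/154) = t·(1/149 − 1/8.9).
log₂(0.55844) = -0.84052; 1/149 − 1/8.9 = -0.10565.
t = -0.84052 / -0.10565 ≈ 7.9559 minutes.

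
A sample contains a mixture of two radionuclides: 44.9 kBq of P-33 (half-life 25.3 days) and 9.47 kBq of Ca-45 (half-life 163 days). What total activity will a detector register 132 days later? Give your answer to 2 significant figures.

P-33: 44.9 × (1/2)^(132/25.3) = 44.9 × (1/2)^5.2174 ≈ 1.2069 kBq.
Ca-45: 9.47 × (1/2)^(132/163) = 9.47 × (1/2)^0.80982 ≈ 5.4022 kBq.
Total = 1.2069 + 5.4022 ≈ 6.6091 kBq.

6.6 kBq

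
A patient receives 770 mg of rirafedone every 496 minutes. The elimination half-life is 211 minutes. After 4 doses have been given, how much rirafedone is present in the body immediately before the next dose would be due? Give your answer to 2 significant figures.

The 4 doses were given 1984, 1488, 992, 496 minutes ago.
Total = 770·(1/2)^(1984/211) + 770·(1/2)^(1488/211) + 770·(1/2)^(992/211) + 770·(1/2)^(496/211)
      = 1.1375 + 5.8021 + 29.595 + 150.96 ≈ 187.49 mg.

190 mg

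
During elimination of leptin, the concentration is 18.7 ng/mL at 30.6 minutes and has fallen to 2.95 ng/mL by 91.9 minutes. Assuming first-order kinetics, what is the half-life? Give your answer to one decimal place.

23.0 minutes

Over Δt = 91.9 − 30.6 = 61.3 minutes, the level fell by a factor of 18.7/2.95 ≈ 6.339.
n = log₂(6.339) ≈ 2.6643 half-lives, so t½ = 61.3/2.6643 ≈ 23.008 minutes.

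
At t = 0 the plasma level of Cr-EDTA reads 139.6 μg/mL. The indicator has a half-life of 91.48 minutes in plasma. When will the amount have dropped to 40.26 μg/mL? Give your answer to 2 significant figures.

160 minutes

Fraction remaining = 40.26/139.6 ≈ 0.2884.
n = log₂(139.6/40.26) = ln(3.4675)/ln 2 ≈ 1.7939 half-lives.
t = n × t½ = 1.7939 × 91.48 ≈ 164.1 minutes.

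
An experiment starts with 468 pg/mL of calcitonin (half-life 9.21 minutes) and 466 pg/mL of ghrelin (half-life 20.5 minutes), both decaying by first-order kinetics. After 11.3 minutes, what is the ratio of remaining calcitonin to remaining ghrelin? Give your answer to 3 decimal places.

0.629

calcitonin: 468 × (1/2)^(11.3/9.21) = 468 × (1/2)^1.2269 ≈ 199.94 pg/mL.
ghrelin: 466 × (1/2)^(11.3/20.5) = 466 × (1/2)^0.55122 ≈ 318.02 pg/mL.
Ratio ≈ 199.94 / 318.02 ≈ 0.62871.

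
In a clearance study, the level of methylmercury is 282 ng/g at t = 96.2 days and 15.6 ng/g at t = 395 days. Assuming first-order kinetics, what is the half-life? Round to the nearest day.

Over Δt = 395 − 96.2 = 298.8 days, the level fell by a factor of 282/15.6 ≈ 18.077.
n = log₂(18.077) ≈ 4.1761 half-lives, so t½ = 298.8/4.1761 ≈ 71.55 days.

72 days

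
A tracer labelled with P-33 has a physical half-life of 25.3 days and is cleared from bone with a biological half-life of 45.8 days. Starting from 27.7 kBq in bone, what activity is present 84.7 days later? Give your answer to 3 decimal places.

1/t_eff = 1/t_phys + 1/t_biol = 1/25.3 + 1/45.8 = 0.06136 per day.
t_eff = 25.3 × 45.8 / (25.3 + 45.8) ≈ 16.297 days.
Remaining = 27.7 × (1/2)^(84.7/16.297) = 27.7 × (1/2)^5.1972 ≈ 0.75505 kBq.

0.755 kBq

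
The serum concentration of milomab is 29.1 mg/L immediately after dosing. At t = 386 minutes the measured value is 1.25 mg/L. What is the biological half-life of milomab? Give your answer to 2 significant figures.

85 minutes

A/A₀ = 1.25/29.1 ≈ 0.042955.
n = log₂(23.28) ≈ 4.541 half-lives elapsed in 386 minutes.
t½ = 386/4.541 ≈ 85.003 minutes.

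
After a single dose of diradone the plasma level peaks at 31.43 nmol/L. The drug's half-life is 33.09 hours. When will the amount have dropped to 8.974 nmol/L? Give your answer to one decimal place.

Fraction remaining = 8.974/31.43 ≈ 0.28552.
n = log₂(31.43/8.974) = ln(3.5023)/ln 2 ≈ 1.8083 half-lives.
t = n × t½ = 1.8083 × 33.09 ≈ 59.837 hours.

59.8 hours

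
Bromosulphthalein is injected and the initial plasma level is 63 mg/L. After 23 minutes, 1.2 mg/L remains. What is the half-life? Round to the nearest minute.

A/A₀ = 1.2/63 ≈ 0.019048.
n = log₂(52.5) ≈ 5.7142 half-lives elapsed in 23 minutes.
t½ = 23/5.7142 ≈ 4.025 minutes.

4 minutes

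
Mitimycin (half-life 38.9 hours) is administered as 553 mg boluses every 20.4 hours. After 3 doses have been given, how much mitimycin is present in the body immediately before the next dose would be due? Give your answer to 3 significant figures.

The 3 doses were given 61.2, 40.8, 20.4 hours ago.
Total = 553·(1/2)^(61.2/38.9) + 553·(1/2)^(40.8/38.9) + 553·(1/2)^(20.4/38.9)
      = 185.83 + 267.3 + 384.47 ≈ 837.6 mg.

838 mg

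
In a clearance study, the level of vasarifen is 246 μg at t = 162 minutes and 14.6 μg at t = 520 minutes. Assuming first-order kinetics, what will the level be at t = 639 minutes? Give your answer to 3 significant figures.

5.71 μg

Over Δt = 520 − 162 = 358 minutes, the level fell by a factor of 246/14.6 ≈ 16.849.
n = log₂(16.849) ≈ 4.0746 half-lives, so t½ = 358/4.0746 ≈ 87.861 minutes.
From t = 520 to t = 639: 14.6 × (1/2)^((639−520)/87.861) ≈ 5.71 μg.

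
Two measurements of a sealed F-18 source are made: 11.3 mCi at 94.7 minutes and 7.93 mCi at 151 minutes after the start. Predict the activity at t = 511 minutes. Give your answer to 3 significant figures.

0.824 mCi

Over Δt = 151 − 94.7 = 56.3 minutes, the level fell by a factor of 11.3/7.93 ≈ 1.425.
n = log₂(1.425) ≈ 0.51093 half-lives, so t½ = 56.3/0.51093 ≈ 110.19 minutes.
From t = 151 to t = 511: 7.93 × (1/2)^((511−151)/110.19) ≈ 0.82375 mCi.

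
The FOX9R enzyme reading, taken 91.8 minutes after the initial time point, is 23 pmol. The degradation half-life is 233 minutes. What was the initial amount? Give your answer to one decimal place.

Number of half-lives elapsed: n = 91.8/233 ≈ 0.39399.
A₀ = A × 2^n = 23 × 2^0.39399 = 23 × 1.314 ≈ 30.223 pmol.

30.2 pmol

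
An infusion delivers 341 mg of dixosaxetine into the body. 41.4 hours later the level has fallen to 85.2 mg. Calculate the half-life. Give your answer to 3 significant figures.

A/A₀ = 85.2/341 ≈ 0.24985.
n = log₂(4.0023) ≈ 2.0008 half-lives elapsed in 41.4 hours.
t½ = 41.4/2.0008 ≈ 20.691 hours.

20.7 hours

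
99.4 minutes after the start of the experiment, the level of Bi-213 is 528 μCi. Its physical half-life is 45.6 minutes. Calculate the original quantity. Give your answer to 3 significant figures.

Number of half-lives elapsed: n = 99.4/45.6 ≈ 2.1798.
A₀ = A × 2^n = 528 × 2^2.1798 = 528 × 4.531 ≈ 2392.4 μCi.

2390 μCi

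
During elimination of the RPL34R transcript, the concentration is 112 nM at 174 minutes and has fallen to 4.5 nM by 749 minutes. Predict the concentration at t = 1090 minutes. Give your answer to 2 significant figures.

Over Δt = 749 − 174 = 575 minutes, the level fell by a factor of 112/4.5 ≈ 24.889.
n = log₂(24.889) ≈ 4.6374 half-lives, so t½ = 575/4.6374 ≈ 123.99 minutes.
From t = 749 to t = 1090: 4.5 × (1/2)^((1090−749)/123.99) ≈ 0.66884 nM.

0.67 nM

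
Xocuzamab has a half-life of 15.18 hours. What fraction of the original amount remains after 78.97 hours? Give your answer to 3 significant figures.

0.0272

n = 78.97/15.18 ≈ 5.2022 half-lives.
Fraction remaining = (1/2)^5.2022 ≈ 0.027163.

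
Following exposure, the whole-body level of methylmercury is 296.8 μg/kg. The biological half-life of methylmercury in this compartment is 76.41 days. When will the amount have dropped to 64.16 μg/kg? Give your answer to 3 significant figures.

169 days

Fraction remaining = 64.16/296.8 ≈ 0.21617.
n = log₂(296.8/64.16) = ln(4.6259)/ln 2 ≈ 2.2097 half-lives.
t = n × t½ = 2.2097 × 76.41 ≈ 168.85 days.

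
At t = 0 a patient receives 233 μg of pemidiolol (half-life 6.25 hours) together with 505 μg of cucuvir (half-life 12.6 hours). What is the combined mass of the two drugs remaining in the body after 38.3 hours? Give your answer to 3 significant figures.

pemidiolol: 233 × (1/2)^(38.3/6.25) = 233 × (1/2)^6.128 ≈ 3.3315 μg.
cucuvir: 505 × (1/2)^(38.3/12.6) = 505 × (1/2)^3.0397 ≈ 61.412 μg.
Total = 3.3315 + 61.412 ≈ 64.744 μg.

64.7 μg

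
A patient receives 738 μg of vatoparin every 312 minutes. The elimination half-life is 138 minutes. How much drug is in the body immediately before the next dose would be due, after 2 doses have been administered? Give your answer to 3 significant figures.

186 μg

The 2 doses were given 624, 312 minutes ago.
Total = 738·(1/2)^(624/138) + 738·(1/2)^(312/138)
      = 32.128 + 153.98 ≈ 186.11 μg.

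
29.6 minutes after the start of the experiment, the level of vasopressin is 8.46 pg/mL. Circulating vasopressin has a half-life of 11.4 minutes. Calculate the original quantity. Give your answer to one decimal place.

51.2 pg/mL

Number of half-lives elapsed: n = 29.6/11.4 ≈ 2.5965.
A₀ = A × 2^n = 8.46 × 2^2.5965 = 8.46 × 6.0481 ≈ 51.167 pg/mL.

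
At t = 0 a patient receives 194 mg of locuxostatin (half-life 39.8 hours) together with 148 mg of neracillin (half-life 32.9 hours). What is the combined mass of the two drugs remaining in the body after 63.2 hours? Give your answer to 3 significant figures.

104 mg

locuxostatin: 194 × (1/2)^(63.2/39.8) = 194 × (1/2)^1.5879 ≈ 64.533 mg.
neracillin: 148 × (1/2)^(63.2/32.9) = 148 × (1/2)^1.921 ≈ 39.083 mg.
Total = 64.533 + 39.083 ≈ 103.62 mg.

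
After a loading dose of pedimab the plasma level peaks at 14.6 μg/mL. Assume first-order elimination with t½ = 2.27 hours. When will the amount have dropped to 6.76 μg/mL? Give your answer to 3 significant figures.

Fraction remaining = 6.76/14.6 ≈ 0.46301.
n = log₂(14.6/6.76) = ln(2.1598)/ln 2 ≈ 1.1109 half-lives.
t = n × t½ = 1.1109 × 2.27 ≈ 2.5217 hours.

2.52 hours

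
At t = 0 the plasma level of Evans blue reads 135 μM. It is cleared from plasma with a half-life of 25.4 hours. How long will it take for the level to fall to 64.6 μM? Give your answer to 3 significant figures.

Fraction remaining = 64.6/135 ≈ 0.47852.
n = log₂(135/64.6) = ln(2.0898)/ln 2 ≈ 1.0634 half-lives.
t = n × t½ = 1.0634 × 25.4 ≈ 27.009 hours.

27.0 hours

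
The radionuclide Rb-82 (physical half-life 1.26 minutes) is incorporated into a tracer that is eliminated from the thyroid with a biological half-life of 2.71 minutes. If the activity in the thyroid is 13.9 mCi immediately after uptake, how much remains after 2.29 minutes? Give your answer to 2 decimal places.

2.20 mCi

1/t_eff = 1/t_phys + 1/t_biol = 1/1.26 + 1/2.71 = 1.1627 per minute.
t_eff = 1.26 × 2.71 / (1.26 + 2.71) ≈ 0.8601 minutes.
Remaining = 13.9 × (1/2)^(2.29/0.8601) = 13.9 × (1/2)^2.6625 ≈ 2.1955 mCi.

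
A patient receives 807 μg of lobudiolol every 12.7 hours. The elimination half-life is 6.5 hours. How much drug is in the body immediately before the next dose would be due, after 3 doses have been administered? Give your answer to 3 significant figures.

The 3 doses were given 38.1, 25.4, 12.7 hours ago.
Total = 807·(1/2)^(38.1/6.5) + 807·(1/2)^(25.4/6.5) + 807·(1/2)^(12.7/6.5)
      = 13.88 + 53.77 + 208.31 ≈ 275.96 μg.

276 μg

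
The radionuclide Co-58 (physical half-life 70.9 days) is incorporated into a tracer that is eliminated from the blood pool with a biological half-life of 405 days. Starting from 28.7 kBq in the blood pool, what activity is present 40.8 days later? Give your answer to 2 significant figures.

18 kBq

1/t_eff = 1/t_phys + 1/t_biol = 1/70.9 + 1/405 = 0.016574 per day.
t_eff = 70.9 × 405 / (70.9 + 405) ≈ 60.337 days.
Remaining = 28.7 × (1/2)^(40.8/60.337) = 28.7 × (1/2)^0.6762 ≈ 17.961 kBq.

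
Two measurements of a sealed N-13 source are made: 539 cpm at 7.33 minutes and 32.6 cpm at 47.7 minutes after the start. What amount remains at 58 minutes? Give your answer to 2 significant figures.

Over Δt = 47.7 − 7.33 = 40.37 minutes, the level fell by a factor of 539/32.6 ≈ 16.534.
n = log₂(16.534) ≈ 4.0473 half-lives, so t½ = 40.37/4.0473 ≈ 9.9744 minutes.
From t = 47.7 to t = 58: 32.6 × (1/2)^((58−47.7)/9.9744) ≈ 15.935 cpm.

16 cpm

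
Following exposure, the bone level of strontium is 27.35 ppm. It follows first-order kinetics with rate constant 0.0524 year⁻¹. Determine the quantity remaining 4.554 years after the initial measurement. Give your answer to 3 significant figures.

t½ = ln 2 / λ = 0.69315 / 0.0524 ≈ 13.228 years.
Number of half-lives: n = 4.554/13.228 ≈ 0.34427.
Remaining = 27.35 × (1/2)^0.34427 = 27.35 × 0.78771 ≈ 21.544 ppm.

21.5 ppm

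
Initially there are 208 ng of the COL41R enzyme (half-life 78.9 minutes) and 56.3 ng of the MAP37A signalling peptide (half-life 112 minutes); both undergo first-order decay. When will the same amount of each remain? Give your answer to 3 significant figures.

503 minutes

Set 208·(1/2)^(t/78.9) = 56.3·(1/2)^(t/112).
Taking log₂: log₂(208/56.3) = t·(1/78.9 − 1/112).
log₂(3.6945) = 1.8854; 1/78.9 − 1/112 = 0.0037457.
t = 1.8854 / 0.0037457 ≈ 503.34 minutes.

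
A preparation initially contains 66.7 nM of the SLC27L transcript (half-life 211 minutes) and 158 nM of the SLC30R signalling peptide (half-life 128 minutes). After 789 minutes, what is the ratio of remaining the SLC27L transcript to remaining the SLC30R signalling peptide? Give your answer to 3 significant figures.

SLC27L transcript: 66.7 × (1/2)^(789/211) = 66.7 × (1/2)^3.7393 ≈ 4.9943 nM.
SLC30R signalling peptide: 158 × (1/2)^(789/128) = 158 × (1/2)^6.1641 ≈ 2.2034 nM.
Ratio ≈ 4.9943 / 2.2034 ≈ 2.2666.

2.27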